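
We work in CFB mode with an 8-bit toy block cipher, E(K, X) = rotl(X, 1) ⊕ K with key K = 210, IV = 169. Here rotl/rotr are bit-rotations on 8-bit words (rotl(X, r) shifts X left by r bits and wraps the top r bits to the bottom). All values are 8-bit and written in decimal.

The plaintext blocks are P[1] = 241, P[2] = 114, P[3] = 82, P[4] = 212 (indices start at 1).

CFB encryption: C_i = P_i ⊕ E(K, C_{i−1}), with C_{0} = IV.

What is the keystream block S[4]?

C[1]: E(K, 169) = 129; 241 ⊕ 129 = 112.
C[2]: E(K, 112) = 50; 114 ⊕ 50 = 64.
C[3]: E(K, 64) = 82; 82 ⊕ 82 = 0.
C[4]: E(K, 0) = 210; 212 ⊕ 210 = 6.
So S[4] = 210.

210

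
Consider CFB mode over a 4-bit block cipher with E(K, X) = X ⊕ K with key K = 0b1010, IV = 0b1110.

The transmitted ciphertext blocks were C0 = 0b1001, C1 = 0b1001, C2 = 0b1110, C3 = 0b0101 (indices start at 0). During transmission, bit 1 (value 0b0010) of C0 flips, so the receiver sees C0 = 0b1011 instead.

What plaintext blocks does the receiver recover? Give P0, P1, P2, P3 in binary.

CFB decryption: P_i = C_i ⊕ E(K, C_{i−1}), with C_{−1} = IV.
Only C0 changed, to 0b1011. In CFB, a change in C_i flips the same bit in P_i and garbles P_{i+1}. Decrypting the received ciphertext:
P0: E(K, 0b1110) = 0b0100; 0b1011 ⊕ 0b0100 = 0b1111.
P1: E(K, 0b1011) = 0b0001; 0b1001 ⊕ 0b0001 = 0b1000.
P2: E(K, 0b1001) = 0b0011; 0b1110 ⊕ 0b0011 = 0b1101.
P3: E(K, 0b1110) = 0b0100; 0b0101 ⊕ 0b0100 = 0b0001.
Blocks that differ from the original plaintext: P0, P1.

P0 = 0b1111, P1 = 0b1000, P2 = 0b1101, P3 = 0b0001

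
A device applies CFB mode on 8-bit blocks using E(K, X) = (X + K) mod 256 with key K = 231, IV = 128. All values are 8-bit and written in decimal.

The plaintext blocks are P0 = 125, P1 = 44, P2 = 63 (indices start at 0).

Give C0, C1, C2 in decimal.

CFB encryption: C_i = P_i ⊕ E(K, C_{i−1}), with C_{−1} = IV.
C0: E(K, 128) = 103; 125 ⊕ 103 = 26.
C1: E(K, 26) = 1; 44 ⊕ 1 = 45.
C2: E(K, 45) = 20; 63 ⊕ 20 = 43.

C0 = 26, C1 = 45, C2 = 43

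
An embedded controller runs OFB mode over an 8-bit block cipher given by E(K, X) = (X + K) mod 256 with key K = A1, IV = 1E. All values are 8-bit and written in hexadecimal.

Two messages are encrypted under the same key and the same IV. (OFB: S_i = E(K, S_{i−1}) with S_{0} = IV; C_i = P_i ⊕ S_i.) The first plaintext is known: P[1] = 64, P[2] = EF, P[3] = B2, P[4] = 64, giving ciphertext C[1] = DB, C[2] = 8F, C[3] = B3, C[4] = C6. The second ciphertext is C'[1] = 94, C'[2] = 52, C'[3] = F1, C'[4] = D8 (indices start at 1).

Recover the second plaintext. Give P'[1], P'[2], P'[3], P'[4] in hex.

In OFB with a reused IV, both messages share the same keystream S_i, so C_i ⊕ C'_i = P_i ⊕ P'_i and thus P'_i = P_i ⊕ C_i ⊕ C'_i.
P'[1]: 64 ⊕ DB ⊕ 94 = 2B.
P'[2]: EF ⊕ 8F ⊕ 52 = 32.
P'[3]: B2 ⊕ B3 ⊕ F1 = F0.
P'[4]: 64 ⊕ C6 ⊕ D8 = 7A.

P'[1] = 2B, P'[2] = 32, P'[3] = F0, P'[4] = 7A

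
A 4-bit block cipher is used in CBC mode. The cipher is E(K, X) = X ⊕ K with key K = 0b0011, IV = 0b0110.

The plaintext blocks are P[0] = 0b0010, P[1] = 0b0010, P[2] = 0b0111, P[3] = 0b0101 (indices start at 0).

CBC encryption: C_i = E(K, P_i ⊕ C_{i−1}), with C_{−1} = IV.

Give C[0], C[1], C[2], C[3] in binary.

C[0] = 0b0111, C[1] = 0b0110, C[2] = 0b0010, C[3] = 0b0100

C[0]: P[0] ⊕ 0b0110 = 0b0100; E(K, 0b0100) = 0b0111.
C[1]: P[1] ⊕ 0b0111 = 0b0101; E(K, 0b0101) = 0b0110.
C[2]: P[2] ⊕ 0b0110 = 0b0001; E(K, 0b0001) = 0b0010.
C[3]: P[3] ⊕ 0b0010 = 0b0111; E(K, 0b0111) = 0b0100.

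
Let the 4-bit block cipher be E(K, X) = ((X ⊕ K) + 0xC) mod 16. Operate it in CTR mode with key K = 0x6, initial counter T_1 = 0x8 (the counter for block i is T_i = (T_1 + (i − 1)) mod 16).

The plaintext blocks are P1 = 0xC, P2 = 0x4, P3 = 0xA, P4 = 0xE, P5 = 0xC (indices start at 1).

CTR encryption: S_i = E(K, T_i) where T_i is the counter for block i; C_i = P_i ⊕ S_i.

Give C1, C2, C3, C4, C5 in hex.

C1: T = 0x8, S = E(K, T) = 0xA; 0xC ⊕ 0xA = 0x6.
C2: T = 0x9, S = E(K, T) = 0xB; 0x4 ⊕ 0xB = 0xF.
C3: T = 0xA, S = E(K, T) = 0x8; 0xA ⊕ 0x8 = 0x2.
C4: T = 0xB, S = E(K, T) = 0x9; 0xE ⊕ 0x9 = 0x7.
C5: T = 0xC, S = E(K, T) = 0x6; 0xC ⊕ 0x6 = 0xA.

C1 = 0x6, C2 = 0xF, C3 = 0x2, C4 = 0x7, C5 = 0xA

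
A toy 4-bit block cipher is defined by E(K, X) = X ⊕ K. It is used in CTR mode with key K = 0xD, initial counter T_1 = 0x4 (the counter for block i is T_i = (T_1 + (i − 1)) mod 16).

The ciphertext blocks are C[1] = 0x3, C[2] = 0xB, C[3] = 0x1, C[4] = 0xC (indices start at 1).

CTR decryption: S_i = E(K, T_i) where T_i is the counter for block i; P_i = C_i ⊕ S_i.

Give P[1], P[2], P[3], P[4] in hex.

P[1] = 0xA, P[2] = 0x3, P[3] = 0xA, P[4] = 0x6

P[1]: T = 0x4, S = E(K, T) = 0x9; 0x3 ⊕ 0x9 = 0xA.
P[2]: T = 0x5, S = E(K, T) = 0x8; 0xB ⊕ 0x8 = 0x3.
P[3]: T = 0x6, S = E(K, T) = 0xB; 0x1 ⊕ 0xB = 0xA.
P[4]: T = 0x7, S = E(K, T) = 0xA; 0xC ⊕ 0xA = 0x6.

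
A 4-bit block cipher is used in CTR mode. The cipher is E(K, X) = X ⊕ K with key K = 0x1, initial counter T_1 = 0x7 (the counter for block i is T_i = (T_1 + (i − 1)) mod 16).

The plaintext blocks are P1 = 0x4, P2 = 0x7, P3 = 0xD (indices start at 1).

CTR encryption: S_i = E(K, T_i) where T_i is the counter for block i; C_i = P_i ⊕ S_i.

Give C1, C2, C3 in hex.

C1: T = 0x7, S = E(K, T) = 0x6; 0x4 ⊕ 0x6 = 0x2.
C2: T = 0x8, S = E(K, T) = 0x9; 0x7 ⊕ 0x9 = 0xE.
C3: T = 0x9, S = E(K, T) = 0x8; 0xD ⊕ 0x8 = 0x5.

C1 = 0x2, C2 = 0xE, C3 = 0x5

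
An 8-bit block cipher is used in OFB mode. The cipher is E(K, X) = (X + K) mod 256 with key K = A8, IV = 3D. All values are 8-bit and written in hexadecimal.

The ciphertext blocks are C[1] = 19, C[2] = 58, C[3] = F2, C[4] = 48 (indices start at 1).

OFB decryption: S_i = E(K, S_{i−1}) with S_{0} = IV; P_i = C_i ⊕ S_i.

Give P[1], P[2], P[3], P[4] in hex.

P[1] = FC, P[2] = D5, P[3] = C7, P[4] = 95

P[1]: S = E(K, 3D) = E5; 19 ⊕ E5 = FC.
P[2]: S = E(K, E5) = 8D; 58 ⊕ 8D = D5.
P[3]: S = E(K, 8D) = 35; F2 ⊕ 35 = C7.
P[4]: S = E(K, 35) = DD; 48 ⊕ DD = 95.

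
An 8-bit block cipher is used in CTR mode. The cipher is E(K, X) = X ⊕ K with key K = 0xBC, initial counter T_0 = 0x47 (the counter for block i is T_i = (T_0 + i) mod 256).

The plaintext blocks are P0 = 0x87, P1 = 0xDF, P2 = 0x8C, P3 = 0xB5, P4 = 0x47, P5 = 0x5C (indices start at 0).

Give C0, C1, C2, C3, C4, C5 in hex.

C0 = 0x7C, C1 = 0x2B, C2 = 0x79, C3 = 0x43, C4 = 0xB0, C5 = 0xAC

CTR encryption: S_i = E(K, T_i) where T_i is the counter for block i; C_i = P_i ⊕ S_i.
C0: T = 0x47, S = E(K, T) = 0xFB; 0x87 ⊕ 0xFB = 0x7C.
C1: T = 0x48, S = E(K, T) = 0xF4; 0xDF ⊕ 0xF4 = 0x2B.
C2: T = 0x49, S = E(K, T) = 0xF5; 0x8C ⊕ 0xF5 = 0x79.
C3: T = 0x4A, S = E(K, T) = 0xF6; 0xB5 ⊕ 0xF6 = 0x43.
C4: T = 0x4B, S = E(K, T) = 0xF7; 0x47 ⊕ 0xF7 = 0xB0.
C5: T = 0x4C, S = E(K, T) = 0xF0; 0x5C ⊕ 0xF0 = 0xAC.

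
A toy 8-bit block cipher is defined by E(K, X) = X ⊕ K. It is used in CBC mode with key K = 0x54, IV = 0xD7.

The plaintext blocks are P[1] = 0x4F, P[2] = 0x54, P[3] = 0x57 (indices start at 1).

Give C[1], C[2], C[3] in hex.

CBC encryption: C_i = E(K, P_i ⊕ C_{i−1}), with C_{0} = IV.
C[1]: P[1] ⊕ 0xD7 = 0x98; E(K, 0x98) = 0xCC.
C[2]: P[2] ⊕ 0xCC = 0x98; E(K, 0x98) = 0xCC.
C[3]: P[3] ⊕ 0xCC = 0x9B; E(K, 0x9B) = 0xCF.

C[1] = 0xCC, C[2] = 0xCC, C[3] = 0xCF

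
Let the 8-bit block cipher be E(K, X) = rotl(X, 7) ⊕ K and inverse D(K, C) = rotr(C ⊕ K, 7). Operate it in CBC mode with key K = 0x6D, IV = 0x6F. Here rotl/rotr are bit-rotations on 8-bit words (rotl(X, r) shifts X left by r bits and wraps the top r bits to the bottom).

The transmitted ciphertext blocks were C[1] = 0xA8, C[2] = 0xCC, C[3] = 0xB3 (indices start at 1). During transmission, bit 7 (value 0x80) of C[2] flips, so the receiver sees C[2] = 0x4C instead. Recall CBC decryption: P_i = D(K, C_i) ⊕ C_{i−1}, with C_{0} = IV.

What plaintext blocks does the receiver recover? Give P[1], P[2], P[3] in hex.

P[1] = 0xE4, P[2] = 0xEA, P[3] = 0xF1

Only C[2] changed, to 0x4C. In CBC, a change in C_i garbles P_i and flips the same bit in P_{i+1}. Decrypting the received ciphertext:
P[1]: D(K, 0xA8) = 0x8B; 0x8B ⊕ 0x6F = 0xE4.
P[2]: D(K, 0x4C) = 0x42; 0x42 ⊕ 0xA8 = 0xEA.
P[3]: D(K, 0xB3) = 0xBD; 0xBD ⊕ 0x4C = 0xF1.
Blocks that differ from the original plaintext: P[2], P[3].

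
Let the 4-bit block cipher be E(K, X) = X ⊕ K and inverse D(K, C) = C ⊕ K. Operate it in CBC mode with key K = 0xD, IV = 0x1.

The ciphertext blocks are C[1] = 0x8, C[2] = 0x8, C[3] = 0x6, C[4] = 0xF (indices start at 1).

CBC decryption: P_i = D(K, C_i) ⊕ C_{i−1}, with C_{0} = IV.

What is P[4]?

P[4]: D(K, 0xF) = 0x2; 0x2 ⊕ 0x6 = 0x4.

P[4] = 0x4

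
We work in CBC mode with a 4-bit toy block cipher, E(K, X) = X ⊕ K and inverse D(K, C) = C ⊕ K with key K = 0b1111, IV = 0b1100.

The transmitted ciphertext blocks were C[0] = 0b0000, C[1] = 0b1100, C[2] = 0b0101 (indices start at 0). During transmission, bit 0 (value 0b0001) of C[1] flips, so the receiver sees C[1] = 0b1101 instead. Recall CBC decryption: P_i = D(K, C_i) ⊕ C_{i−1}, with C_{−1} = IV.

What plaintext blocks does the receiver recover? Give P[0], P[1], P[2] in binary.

Only C[1] changed, to 0b1101. In CBC, a change in C_i garbles P_i and flips the same bit in P_{i+1}. Decrypting the received ciphertext:
P[0]: D(K, 0b0000) = 0b1111; 0b1111 ⊕ 0b1100 = 0b0011.
P[1]: D(K, 0b1101) = 0b0010; 0b0010 ⊕ 0b0000 = 0b0010.
P[2]: D(K, 0b0101) = 0b1010; 0b1010 ⊕ 0b1101 = 0b0111.
Blocks that differ from the original plaintext: P[1], P[2].

P[0] = 0b0011, P[1] = 0b0010, P[2] = 0b0111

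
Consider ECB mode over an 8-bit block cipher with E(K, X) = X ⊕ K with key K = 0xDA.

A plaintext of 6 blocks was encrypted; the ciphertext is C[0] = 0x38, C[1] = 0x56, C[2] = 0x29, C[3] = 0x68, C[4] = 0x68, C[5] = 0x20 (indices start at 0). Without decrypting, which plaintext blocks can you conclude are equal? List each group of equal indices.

ECB encrypts each block independently with the same key, so equal ciphertext blocks imply equal plaintext blocks.
C[3] = C[4] = 0x68, so P[3] = P[4].

P[3] = P[4]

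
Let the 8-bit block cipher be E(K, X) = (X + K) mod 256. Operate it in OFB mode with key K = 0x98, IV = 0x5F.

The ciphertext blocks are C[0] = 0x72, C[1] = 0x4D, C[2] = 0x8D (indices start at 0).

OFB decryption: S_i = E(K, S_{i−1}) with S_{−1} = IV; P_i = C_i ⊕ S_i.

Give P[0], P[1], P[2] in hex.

P[0]: S = E(K, 0x5F) = 0xF7; 0x72 ⊕ 0xF7 = 0x85.
P[1]: S = E(K, 0xF7) = 0x8F; 0x4D ⊕ 0x8F = 0xC2.
P[2]: S = E(K, 0x8F) = 0x27; 0x8D ⊕ 0x27 = 0xAA.

P[0] = 0x85, P[1] = 0xC2, P[2] = 0xAA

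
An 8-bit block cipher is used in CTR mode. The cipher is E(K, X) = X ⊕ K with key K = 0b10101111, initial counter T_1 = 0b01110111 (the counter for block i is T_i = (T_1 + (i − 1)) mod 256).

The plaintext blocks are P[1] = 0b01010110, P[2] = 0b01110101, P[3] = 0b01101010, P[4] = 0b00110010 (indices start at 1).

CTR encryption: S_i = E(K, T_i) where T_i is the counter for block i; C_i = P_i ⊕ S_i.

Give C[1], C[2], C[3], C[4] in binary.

C[1]: T = 0b01110111, S = E(K, T) = 0b11011000; 0b01010110 ⊕ 0b11011000 = 0b10001110.
C[2]: T = 0b01111000, S = E(K, T) = 0b11010111; 0b01110101 ⊕ 0b11010111 = 0b10100010.
C[3]: T = 0b01111001, S = E(K, T) = 0b11010110; 0b01101010 ⊕ 0b11010110 = 0b10111100.
C[4]: T = 0b01111010, S = E(K, T) = 0b11010101; 0b00110010 ⊕ 0b11010101 = 0b11100111.

C[1] = 0b10001110, C[2] = 0b10100010, C[3] = 0b10111100, C[4] = 0b11100111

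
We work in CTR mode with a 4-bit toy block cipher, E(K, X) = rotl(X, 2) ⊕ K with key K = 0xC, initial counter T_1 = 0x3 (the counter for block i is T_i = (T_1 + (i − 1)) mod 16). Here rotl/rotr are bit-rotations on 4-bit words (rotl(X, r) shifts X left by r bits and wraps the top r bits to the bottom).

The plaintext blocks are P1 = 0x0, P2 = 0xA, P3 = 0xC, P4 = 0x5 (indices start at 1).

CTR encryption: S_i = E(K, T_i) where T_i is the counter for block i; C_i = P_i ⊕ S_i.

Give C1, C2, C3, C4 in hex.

C1 = 0x0, C2 = 0x7, C3 = 0x5, C4 = 0x0

C1: T = 0x3, S = E(K, T) = 0x0; 0x0 ⊕ 0x0 = 0x0.
C2: T = 0x4, S = E(K, T) = 0xD; 0xA ⊕ 0xD = 0x7.
C3: T = 0x5, S = E(K, T) = 0x9; 0xC ⊕ 0x9 = 0x5.
C4: T = 0x6, S = E(K, T) = 0x5; 0x5 ⊕ 0x5 = 0x0.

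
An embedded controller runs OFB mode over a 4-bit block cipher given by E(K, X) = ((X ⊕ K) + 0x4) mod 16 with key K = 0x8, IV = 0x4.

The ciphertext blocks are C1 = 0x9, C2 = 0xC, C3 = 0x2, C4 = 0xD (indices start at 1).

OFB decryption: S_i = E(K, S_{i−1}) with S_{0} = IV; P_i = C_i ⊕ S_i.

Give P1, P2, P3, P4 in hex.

P1: S = E(K, 0x4) = 0x0; 0x9 ⊕ 0x0 = 0x9.
P2: S = E(K, 0x0) = 0xC; 0xC ⊕ 0xC = 0x0.
P3: S = E(K, 0xC) = 0x8; 0x2 ⊕ 0x8 = 0xA.
P4: S = E(K, 0x8) = 0x4; 0xD ⊕ 0x4 = 0x9.

P1 = 0x9, P2 = 0x0, P3 = 0xA, P4 = 0x9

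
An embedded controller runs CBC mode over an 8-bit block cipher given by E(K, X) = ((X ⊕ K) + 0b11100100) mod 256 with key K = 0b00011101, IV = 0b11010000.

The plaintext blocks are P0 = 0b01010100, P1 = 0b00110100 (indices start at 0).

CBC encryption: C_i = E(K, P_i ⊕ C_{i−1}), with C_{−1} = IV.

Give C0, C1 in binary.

C0 = 0b01111101, C1 = 0b00111000

C0: P0 ⊕ 0b11010000 = 0b10000100; E(K, 0b10000100) = 0b01111101.
C1: P1 ⊕ 0b01111101 = 0b01001001; E(K, 0b01001001) = 0b00111000.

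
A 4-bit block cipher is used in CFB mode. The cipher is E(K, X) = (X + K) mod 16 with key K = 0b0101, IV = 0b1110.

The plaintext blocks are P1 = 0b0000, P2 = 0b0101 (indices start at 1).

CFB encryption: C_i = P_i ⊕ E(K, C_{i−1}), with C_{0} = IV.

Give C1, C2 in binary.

C1 = 0b0011, C2 = 0b1101

C1: E(K, 0b1110) = 0b0011; 0b0000 ⊕ 0b0011 = 0b0011.
C2: E(K, 0b0011) = 0b1000; 0b0101 ⊕ 0b1000 = 0b1101.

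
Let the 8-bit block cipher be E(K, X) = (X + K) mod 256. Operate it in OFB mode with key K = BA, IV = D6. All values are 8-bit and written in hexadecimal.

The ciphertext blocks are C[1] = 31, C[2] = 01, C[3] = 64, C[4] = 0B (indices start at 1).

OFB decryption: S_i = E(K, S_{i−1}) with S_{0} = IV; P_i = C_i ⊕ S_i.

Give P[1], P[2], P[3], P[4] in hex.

P[1] = A1, P[2] = 4B, P[3] = 60, P[4] = B5

P[1]: S = E(K, D6) = 90; 31 ⊕ 90 = A1.
P[2]: S = E(K, 90) = 4A; 01 ⊕ 4A = 4B.
P[3]: S = E(K, 4A) = 04; 64 ⊕ 04 = 60.
P[4]: S = E(K, 04) = BE; 0B ⊕ BE = B5.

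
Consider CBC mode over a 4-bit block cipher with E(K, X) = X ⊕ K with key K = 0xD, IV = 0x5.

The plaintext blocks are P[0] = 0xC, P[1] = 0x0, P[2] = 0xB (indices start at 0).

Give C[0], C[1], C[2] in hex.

C[0] = 0x4, C[1] = 0x9, C[2] = 0xF

CBC encryption: C_i = E(K, P_i ⊕ C_{i−1}), with C_{−1} = IV.
C[0]: P[0] ⊕ 0x5 = 0x9; E(K, 0x9) = 0x4.
C[1]: P[1] ⊕ 0x4 = 0x4; E(K, 0x4) = 0x9.
C[2]: P[2] ⊕ 0x9 = 0x2; E(K, 0x2) = 0xF.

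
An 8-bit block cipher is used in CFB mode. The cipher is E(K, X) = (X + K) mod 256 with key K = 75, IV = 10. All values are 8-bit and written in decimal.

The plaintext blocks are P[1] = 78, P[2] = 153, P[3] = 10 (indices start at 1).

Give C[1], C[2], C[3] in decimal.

C[1] = 27, C[2] = 255, C[3] = 64

CFB encryption: C_i = P_i ⊕ E(K, C_{i−1}), with C_{0} = IV.
C[1]: E(K, 10) = 85; 78 ⊕ 85 = 27.
C[2]: E(K, 27) = 102; 153 ⊕ 102 = 255.
C[3]: E(K, 255) = 74; 10 ⊕ 74 = 64.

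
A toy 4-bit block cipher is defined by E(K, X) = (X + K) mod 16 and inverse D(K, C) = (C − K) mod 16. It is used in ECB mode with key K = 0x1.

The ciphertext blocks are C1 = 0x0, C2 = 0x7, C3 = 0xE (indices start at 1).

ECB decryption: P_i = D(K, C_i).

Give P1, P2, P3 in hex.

P1: D(K, 0x0) = 0xF.
P2: D(K, 0x7) = 0x6.
P3: D(K, 0xE) = 0xD.

P1 = 0xF, P2 = 0x6, P3 = 0xD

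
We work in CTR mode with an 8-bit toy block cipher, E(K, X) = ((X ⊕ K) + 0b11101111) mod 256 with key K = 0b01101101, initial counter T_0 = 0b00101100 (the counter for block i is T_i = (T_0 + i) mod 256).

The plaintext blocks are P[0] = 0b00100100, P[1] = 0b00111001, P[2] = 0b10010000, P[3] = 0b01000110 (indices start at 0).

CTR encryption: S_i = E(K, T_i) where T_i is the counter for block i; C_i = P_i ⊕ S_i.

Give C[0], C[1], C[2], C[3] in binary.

C[0]: T = 0b00101100, S = E(K, T) = 0b00110000; 0b00100100 ⊕ 0b00110000 = 0b00010100.
C[1]: T = 0b00101101, S = E(K, T) = 0b00101111; 0b00111001 ⊕ 0b00101111 = 0b00010110.
C[2]: T = 0b00101110, S = E(K, T) = 0b00110010; 0b10010000 ⊕ 0b00110010 = 0b10100010.
C[3]: T = 0b00101111, S = E(K, T) = 0b00110001; 0b01000110 ⊕ 0b00110001 = 0b01110111.

C[0] = 0b00010100, C[1] = 0b00010110, C[2] = 0b10100010, C[3] = 0b01110111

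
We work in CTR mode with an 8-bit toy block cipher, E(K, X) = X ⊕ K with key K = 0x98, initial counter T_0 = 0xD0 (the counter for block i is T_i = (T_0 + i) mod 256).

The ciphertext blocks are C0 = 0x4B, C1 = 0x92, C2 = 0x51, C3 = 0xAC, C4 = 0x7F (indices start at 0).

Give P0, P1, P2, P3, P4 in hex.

P0 = 0x03, P1 = 0xDB, P2 = 0x1B, P3 = 0xE7, P4 = 0x33

CTR decryption: S_i = E(K, T_i) where T_i is the counter for block i; P_i = C_i ⊕ S_i.
P0: T = 0xD0, S = E(K, T) = 0x48; 0x4B ⊕ 0x48 = 0x03.
P1: T = 0xD1, S = E(K, T) = 0x49; 0x92 ⊕ 0x49 = 0xDB.
P2: T = 0xD2, S = E(K, T) = 0x4A; 0x51 ⊕ 0x4A = 0x1B.
P3: T = 0xD3, S = E(K, T) = 0x4B; 0xAC ⊕ 0x4B = 0xE7.
P4: T = 0xD4, S = E(K, T) = 0x4C; 0x7F ⊕ 0x4C = 0x33.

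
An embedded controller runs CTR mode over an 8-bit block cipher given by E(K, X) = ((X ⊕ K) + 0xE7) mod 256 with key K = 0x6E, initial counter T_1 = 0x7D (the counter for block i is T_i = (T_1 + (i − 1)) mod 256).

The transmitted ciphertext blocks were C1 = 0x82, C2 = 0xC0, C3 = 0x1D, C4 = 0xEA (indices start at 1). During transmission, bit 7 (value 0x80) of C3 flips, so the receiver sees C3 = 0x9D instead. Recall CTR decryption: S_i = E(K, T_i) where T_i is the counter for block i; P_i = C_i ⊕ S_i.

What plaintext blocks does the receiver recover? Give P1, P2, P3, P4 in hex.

P1 = 0x78, P2 = 0x37, P3 = 0x65, P4 = 0x3F

Only C3 changed, to 0x9D. In CTR, a change in C_i flips the same bit in P_i only; the keystream is unaffected. Decrypting the received ciphertext:
P1: T = 0x7D, S = E(K, T) = 0xFA; 0x82 ⊕ 0xFA = 0x78.
P2: T = 0x7E, S = E(K, T) = 0xF7; 0xC0 ⊕ 0xF7 = 0x37.
P3: T = 0x7F, S = E(K, T) = 0xF8; 0x9D ⊕ 0xF8 = 0x65.
P4: T = 0x80, S = E(K, T) = 0xD5; 0xEA ⊕ 0xD5 = 0x3F.
Blocks that differ from the original plaintext: P3.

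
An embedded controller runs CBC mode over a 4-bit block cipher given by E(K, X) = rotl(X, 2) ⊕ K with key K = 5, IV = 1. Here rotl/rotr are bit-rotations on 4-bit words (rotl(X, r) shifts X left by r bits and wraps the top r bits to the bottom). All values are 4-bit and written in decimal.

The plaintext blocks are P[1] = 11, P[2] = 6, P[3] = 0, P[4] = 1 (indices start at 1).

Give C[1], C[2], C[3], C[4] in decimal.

C[1] = 15, C[2] = 3, C[3] = 9, C[4] = 7

CBC encryption: C_i = E(K, P_i ⊕ C_{i−1}), with C_{0} = IV.
C[1]: P[1] ⊕ 1 = 10; E(K, 10) = 15.
C[2]: P[2] ⊕ 15 = 9; E(K, 9) = 3.
C[3]: P[3] ⊕ 3 = 3; E(K, 3) = 9.
C[4]: P[4] ⊕ 9 = 8; E(K, 8) = 7.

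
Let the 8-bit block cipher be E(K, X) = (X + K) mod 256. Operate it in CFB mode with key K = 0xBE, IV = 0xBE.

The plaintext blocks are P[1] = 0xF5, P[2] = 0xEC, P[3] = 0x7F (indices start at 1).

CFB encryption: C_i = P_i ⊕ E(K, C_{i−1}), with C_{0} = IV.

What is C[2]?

C[1]: E(K, 0xBE) = 0x7C; 0xF5 ⊕ 0x7C = 0x89.
C[2]: E(K, 0x89) = 0x47; 0xEC ⊕ 0x47 = 0xAB.

C[2] = 0xAB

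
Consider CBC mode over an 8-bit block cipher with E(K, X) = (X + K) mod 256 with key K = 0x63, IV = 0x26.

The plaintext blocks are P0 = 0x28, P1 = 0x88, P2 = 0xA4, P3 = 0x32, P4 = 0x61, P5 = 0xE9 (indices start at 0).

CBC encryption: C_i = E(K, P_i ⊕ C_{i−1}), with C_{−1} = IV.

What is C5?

C5 = 0x5C

C0: P0 ⊕ 0x26 = 0x0E; E(K, 0x0E) = 0x71.
C1: P1 ⊕ 0x71 = 0xF9; E(K, 0xF9) = 0x5C.
C2: P2 ⊕ 0x5C = 0xF8; E(K, 0xF8) = 0x5B.
C3: P3 ⊕ 0x5B = 0x69; E(K, 0x69) = 0xCC.
C4: P4 ⊕ 0xCC = 0xAD; E(K, 0xAD) = 0x10.
C5: P5 ⊕ 0x10 = 0xF9; E(K, 0xF9) = 0x5C.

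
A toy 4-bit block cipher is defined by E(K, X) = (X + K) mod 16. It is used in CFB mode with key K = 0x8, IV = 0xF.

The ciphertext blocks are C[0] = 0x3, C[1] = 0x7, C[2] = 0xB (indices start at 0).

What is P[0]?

P[0] = 0x4

CFB decryption: P_i = C_i ⊕ E(K, C_{i−1}), with C_{−1} = IV.
P[0]: E(K, 0xF) = 0x7; 0x3 ⊕ 0x7 = 0x4.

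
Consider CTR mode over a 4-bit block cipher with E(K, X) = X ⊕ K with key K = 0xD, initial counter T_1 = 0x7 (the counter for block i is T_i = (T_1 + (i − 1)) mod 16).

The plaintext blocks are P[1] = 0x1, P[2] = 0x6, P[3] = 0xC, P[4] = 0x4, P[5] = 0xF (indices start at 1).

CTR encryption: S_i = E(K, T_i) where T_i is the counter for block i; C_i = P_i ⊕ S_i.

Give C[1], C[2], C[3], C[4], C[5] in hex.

C[1]: T = 0x7, S = E(K, T) = 0xA; 0x1 ⊕ 0xA = 0xB.
C[2]: T = 0x8, S = E(K, T) = 0x5; 0x6 ⊕ 0x5 = 0x3.
C[3]: T = 0x9, S = E(K, T) = 0x4; 0xC ⊕ 0x4 = 0x8.
C[4]: T = 0xA, S = E(K, T) = 0x7; 0x4 ⊕ 0x7 = 0x3.
C[5]: T = 0xB, S = E(K, T) = 0x6; 0xF ⊕ 0x6 = 0x9.

C[1] = 0xB, C[2] = 0x3, C[3] = 0x8, C[4] = 0x3, C[5] = 0x9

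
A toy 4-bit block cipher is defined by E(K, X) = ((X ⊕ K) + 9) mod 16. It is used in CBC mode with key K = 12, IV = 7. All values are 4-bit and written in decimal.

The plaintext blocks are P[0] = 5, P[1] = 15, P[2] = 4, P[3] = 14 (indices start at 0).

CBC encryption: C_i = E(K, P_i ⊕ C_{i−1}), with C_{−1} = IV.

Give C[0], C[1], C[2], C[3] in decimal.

C[0]: P[0] ⊕ 7 = 2; E(K, 2) = 7.
C[1]: P[1] ⊕ 7 = 8; E(K, 8) = 13.
C[2]: P[2] ⊕ 13 = 9; E(K, 9) = 14.
C[3]: P[3] ⊕ 14 = 0; E(K, 0) = 5.

C[0] = 7, C[1] = 13, C[2] = 14, C[3] = 5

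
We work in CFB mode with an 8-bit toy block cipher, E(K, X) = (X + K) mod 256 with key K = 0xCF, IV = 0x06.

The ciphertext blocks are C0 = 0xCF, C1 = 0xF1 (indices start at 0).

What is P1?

CFB decryption: P_i = C_i ⊕ E(K, C_{i−1}), with C_{−1} = IV.
P1: E(K, 0xCF) = 0x9E; 0xF1 ⊕ 0x9E = 0x6F.

P1 = 0x6F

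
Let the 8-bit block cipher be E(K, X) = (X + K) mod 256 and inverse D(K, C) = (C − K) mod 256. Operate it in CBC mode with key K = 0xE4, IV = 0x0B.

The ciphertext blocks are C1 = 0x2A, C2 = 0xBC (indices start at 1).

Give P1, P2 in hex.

CBC decryption: P_i = D(K, C_i) ⊕ C_{i−1}, with C_{0} = IV.
P1: D(K, 0x2A) = 0x46; 0x46 ⊕ 0x0B = 0x4D.
P2: D(K, 0xBC) = 0xD8; 0xD8 ⊕ 0x2A = 0xF2.

P1 = 0x4D, P2 = 0xF2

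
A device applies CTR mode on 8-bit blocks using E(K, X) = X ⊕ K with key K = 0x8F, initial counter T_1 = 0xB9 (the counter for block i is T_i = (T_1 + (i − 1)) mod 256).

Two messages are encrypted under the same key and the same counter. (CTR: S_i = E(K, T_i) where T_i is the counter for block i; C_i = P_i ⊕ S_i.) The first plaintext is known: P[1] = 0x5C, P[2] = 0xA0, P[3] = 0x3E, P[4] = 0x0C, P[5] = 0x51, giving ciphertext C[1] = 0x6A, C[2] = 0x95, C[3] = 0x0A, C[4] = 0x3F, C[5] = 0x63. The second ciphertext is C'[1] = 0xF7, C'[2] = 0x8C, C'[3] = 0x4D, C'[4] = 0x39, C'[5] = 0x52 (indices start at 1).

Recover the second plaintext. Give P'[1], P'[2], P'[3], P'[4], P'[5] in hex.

P'[1] = 0xC1, P'[2] = 0xB9, P'[3] = 0x79, P'[4] = 0x0A, P'[5] = 0x60

In CTR with a reused counter, both messages share the same keystream S_i, so C_i ⊕ C'_i = P_i ⊕ P'_i and thus P'_i = P_i ⊕ C_i ⊕ C'_i.
P'[1]: 0x5C ⊕ 0x6A ⊕ 0xF7 = 0xC1.
P'[2]: 0xA0 ⊕ 0x95 ⊕ 0x8C = 0xB9.
P'[3]: 0x3E ⊕ 0x0A ⊕ 0x4D = 0x79.
P'[4]: 0x0C ⊕ 0x3F ⊕ 0x39 = 0x0A.
P'[5]: 0x51 ⊕ 0x63 ⊕ 0x52 = 0x60.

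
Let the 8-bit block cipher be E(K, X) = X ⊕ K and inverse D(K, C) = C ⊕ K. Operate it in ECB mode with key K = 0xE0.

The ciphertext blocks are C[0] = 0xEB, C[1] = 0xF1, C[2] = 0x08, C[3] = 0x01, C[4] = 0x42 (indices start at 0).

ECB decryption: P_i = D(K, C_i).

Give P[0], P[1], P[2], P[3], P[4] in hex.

P[0] = 0x0B, P[1] = 0x11, P[2] = 0xE8, P[3] = 0xE1, P[4] = 0xA2

P[0]: D(K, 0xEB) = 0x0B.
P[1]: D(K, 0xF1) = 0x11.
P[2]: D(K, 0x08) = 0xE8.
P[3]: D(K, 0x01) = 0xE1.
P[4]: D(K, 0x42) = 0xA2.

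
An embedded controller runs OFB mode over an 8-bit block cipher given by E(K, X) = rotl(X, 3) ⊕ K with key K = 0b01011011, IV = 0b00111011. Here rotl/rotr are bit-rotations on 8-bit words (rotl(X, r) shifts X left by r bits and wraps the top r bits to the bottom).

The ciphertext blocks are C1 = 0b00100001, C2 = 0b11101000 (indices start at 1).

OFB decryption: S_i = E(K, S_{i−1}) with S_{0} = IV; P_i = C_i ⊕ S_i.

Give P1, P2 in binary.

P1 = 0b10100011, P2 = 0b10100111

P1: S = E(K, 0b00111011) = 0b10000010; 0b00100001 ⊕ 0b10000010 = 0b10100011.
P2: S = E(K, 0b10000010) = 0b01001111; 0b11101000 ⊕ 0b01001111 = 0b10100111.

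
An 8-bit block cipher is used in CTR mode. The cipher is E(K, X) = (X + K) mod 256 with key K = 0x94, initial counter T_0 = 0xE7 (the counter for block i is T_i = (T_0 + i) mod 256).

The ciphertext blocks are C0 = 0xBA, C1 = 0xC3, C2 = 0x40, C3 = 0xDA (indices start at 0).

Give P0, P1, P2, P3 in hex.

CTR decryption: S_i = E(K, T_i) where T_i is the counter for block i; P_i = C_i ⊕ S_i.
P0: T = 0xE7, S = E(K, T) = 0x7B; 0xBA ⊕ 0x7B = 0xC1.
P1: T = 0xE8, S = E(K, T) = 0x7C; 0xC3 ⊕ 0x7C = 0xBF.
P2: T = 0xE9, S = E(K, T) = 0x7D; 0x40 ⊕ 0x7D = 0x3D.
P3: T = 0xEA, S = E(K, T) = 0x7E; 0xDA ⊕ 0x7E = 0xA4.

P0 = 0xC1, P1 = 0xBF, P2 = 0x3D, P3 = 0xA4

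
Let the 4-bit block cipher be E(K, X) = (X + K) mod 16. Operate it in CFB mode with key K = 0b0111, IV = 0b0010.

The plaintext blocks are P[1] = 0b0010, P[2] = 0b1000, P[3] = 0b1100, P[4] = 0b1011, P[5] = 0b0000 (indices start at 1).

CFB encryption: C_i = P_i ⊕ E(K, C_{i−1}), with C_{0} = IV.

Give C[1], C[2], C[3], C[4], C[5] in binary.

C[1]: E(K, 0b0010) = 0b1001; 0b0010 ⊕ 0b1001 = 0b1011.
C[2]: E(K, 0b1011) = 0b0010; 0b1000 ⊕ 0b0010 = 0b1010.
C[3]: E(K, 0b1010) = 0b0001; 0b1100 ⊕ 0b0001 = 0b1101.
C[4]: E(K, 0b1101) = 0b0100; 0b1011 ⊕ 0b0100 = 0b1111.
C[5]: E(K, 0b1111) = 0b0110; 0b0000 ⊕ 0b0110 = 0b0110.

C[1] = 0b1011, C[2] = 0b1010, C[3] = 0b1101, C[4] = 0b1111, C[5] = 0b0110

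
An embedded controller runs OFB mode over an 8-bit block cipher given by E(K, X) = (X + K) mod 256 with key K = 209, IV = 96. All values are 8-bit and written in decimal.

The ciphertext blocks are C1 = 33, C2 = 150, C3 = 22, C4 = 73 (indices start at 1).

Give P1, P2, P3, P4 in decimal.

OFB decryption: S_i = E(K, S_{i−1}) with S_{0} = IV; P_i = C_i ⊕ S_i.
P1: S = E(K, 96) = 49; 33 ⊕ 49 = 16.
P2: S = E(K, 49) = 2; 150 ⊕ 2 = 148.
P3: S = E(K, 2) = 211; 22 ⊕ 211 = 197.
P4: S = E(K, 211) = 164; 73 ⊕ 164 = 237.

P1 = 16, P2 = 148, P3 = 197, P4 = 237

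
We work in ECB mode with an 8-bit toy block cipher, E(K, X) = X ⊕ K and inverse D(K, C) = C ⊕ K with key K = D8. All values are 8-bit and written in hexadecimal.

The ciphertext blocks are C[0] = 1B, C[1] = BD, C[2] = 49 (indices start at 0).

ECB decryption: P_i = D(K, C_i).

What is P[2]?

P[2] = 91

P[2]: D(K, 49) = 91.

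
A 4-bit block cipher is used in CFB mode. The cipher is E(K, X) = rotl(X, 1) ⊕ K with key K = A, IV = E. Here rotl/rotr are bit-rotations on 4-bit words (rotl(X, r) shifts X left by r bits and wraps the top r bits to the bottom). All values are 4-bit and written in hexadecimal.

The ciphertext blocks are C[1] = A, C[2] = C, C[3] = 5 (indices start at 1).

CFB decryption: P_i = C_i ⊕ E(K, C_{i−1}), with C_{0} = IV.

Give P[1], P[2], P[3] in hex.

P[1] = D, P[2] = 3, P[3] = 6

P[1]: E(K, E) = 7; A ⊕ 7 = D.
P[2]: E(K, A) = F; C ⊕ F = 3.
P[3]: E(K, C) = 3; 5 ⊕ 3 = 6.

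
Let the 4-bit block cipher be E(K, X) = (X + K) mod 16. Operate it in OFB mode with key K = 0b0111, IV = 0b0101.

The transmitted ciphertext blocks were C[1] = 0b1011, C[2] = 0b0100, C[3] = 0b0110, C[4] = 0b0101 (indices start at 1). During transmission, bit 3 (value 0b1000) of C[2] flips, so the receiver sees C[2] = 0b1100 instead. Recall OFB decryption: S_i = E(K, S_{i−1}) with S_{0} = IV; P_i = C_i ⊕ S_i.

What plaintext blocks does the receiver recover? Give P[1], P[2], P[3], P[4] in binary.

Only C[2] changed, to 0b1100. In OFB, a change in C_i flips the same bit in P_i only; the keystream is unaffected. Decrypting the received ciphertext:
P[1]: S = E(K, 0b0101) = 0b1100; 0b1011 ⊕ 0b1100 = 0b0111.
P[2]: S = E(K, 0b1100) = 0b0011; 0b1100 ⊕ 0b0011 = 0b1111.
P[3]: S = E(K, 0b0011) = 0b1010; 0b0110 ⊕ 0b1010 = 0b1100.
P[4]: S = E(K, 0b1010) = 0b0001; 0b0101 ⊕ 0b0001 = 0b0100.
Blocks that differ from the original plaintext: P[2].

P[1] = 0b0111, P[2] = 0b1111, P[3] = 0b1100, P[4] = 0b0100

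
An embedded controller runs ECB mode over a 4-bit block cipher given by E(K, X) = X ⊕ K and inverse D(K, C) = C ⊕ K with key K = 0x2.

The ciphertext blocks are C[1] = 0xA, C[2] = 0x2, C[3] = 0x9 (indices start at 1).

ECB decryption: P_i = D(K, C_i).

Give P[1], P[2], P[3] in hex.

P[1] = 0x8, P[2] = 0x0, P[3] = 0xB

P[1]: D(K, 0xA) = 0x8.
P[2]: D(K, 0x2) = 0x0.
P[3]: D(K, 0x9) = 0xB.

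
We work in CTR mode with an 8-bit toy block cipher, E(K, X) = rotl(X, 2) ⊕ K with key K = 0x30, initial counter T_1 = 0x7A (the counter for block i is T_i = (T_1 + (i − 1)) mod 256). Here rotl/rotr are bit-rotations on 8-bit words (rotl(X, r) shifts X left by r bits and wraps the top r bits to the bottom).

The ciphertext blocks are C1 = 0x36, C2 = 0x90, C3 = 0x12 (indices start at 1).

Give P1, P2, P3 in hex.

CTR decryption: S_i = E(K, T_i) where T_i is the counter for block i; P_i = C_i ⊕ S_i.
P1: T = 0x7A, S = E(K, T) = 0xD9; 0x36 ⊕ 0xD9 = 0xEF.
P2: T = 0x7B, S = E(K, T) = 0xDD; 0x90 ⊕ 0xDD = 0x4D.
P3: T = 0x7C, S = E(K, T) = 0xC1; 0x12 ⊕ 0xC1 = 0xD3.

P1 = 0xEF, P2 = 0x4D, P3 = 0xD3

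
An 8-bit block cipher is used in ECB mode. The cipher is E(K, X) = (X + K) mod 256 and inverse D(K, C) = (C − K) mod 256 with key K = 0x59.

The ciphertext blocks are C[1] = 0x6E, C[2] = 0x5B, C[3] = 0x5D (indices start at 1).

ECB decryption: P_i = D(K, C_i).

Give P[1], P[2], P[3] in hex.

P[1]: D(K, 0x6E) = 0x15.
P[2]: D(K, 0x5B) = 0x02.
P[3]: D(K, 0x5D) = 0x04.

P[1] = 0x15, P[2] = 0x02, P[3] = 0x04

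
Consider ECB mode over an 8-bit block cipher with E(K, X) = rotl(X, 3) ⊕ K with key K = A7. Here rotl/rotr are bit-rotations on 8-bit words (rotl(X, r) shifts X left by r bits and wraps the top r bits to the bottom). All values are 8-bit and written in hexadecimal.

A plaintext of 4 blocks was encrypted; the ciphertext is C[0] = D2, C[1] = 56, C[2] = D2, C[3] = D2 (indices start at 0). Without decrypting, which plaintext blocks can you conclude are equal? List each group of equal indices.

P[0] = P[2] = P[3]

ECB encrypts each block independently with the same key, so equal ciphertext blocks imply equal plaintext blocks.
C[0] = C[2] = C[3] = D2, so P[0] = P[2] = P[3].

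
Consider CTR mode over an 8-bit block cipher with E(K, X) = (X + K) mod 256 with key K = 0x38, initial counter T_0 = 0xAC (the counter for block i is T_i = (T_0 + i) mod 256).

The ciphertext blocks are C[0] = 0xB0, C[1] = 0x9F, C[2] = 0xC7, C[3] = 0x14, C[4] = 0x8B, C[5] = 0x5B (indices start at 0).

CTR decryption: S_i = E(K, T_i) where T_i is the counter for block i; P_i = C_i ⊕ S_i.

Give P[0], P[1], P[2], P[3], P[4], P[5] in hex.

P[0]: T = 0xAC, S = E(K, T) = 0xE4; 0xB0 ⊕ 0xE4 = 0x54.
P[1]: T = 0xAD, S = E(K, T) = 0xE5; 0x9F ⊕ 0xE5 = 0x7A.
P[2]: T = 0xAE, S = E(K, T) = 0xE6; 0xC7 ⊕ 0xE6 = 0x21.
P[3]: T = 0xAF, S = E(K, T) = 0xE7; 0x14 ⊕ 0xE7 = 0xF3.
P[4]: T = 0xB0, S = E(K, T) = 0xE8; 0x8B ⊕ 0xE8 = 0x63.
P[5]: T = 0xB1, S = E(K, T) = 0xE9; 0x5B ⊕ 0xE9 = 0xB2.

P[0] = 0x54, P[1] = 0x7A, P[2] = 0x21, P[3] = 0xF3, P[4] = 0x63, P[5] = 0xB2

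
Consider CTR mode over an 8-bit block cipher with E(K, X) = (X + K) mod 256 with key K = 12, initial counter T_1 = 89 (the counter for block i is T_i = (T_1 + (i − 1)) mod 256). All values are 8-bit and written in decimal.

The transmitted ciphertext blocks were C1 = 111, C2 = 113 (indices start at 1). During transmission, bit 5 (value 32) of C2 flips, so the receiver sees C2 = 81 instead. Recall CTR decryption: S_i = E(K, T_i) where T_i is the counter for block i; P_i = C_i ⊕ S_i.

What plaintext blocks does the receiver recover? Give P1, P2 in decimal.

P1 = 10, P2 = 55

Only C2 changed, to 81. In CTR, a change in C_i flips the same bit in P_i only; the keystream is unaffected. Decrypting the received ciphertext:
P1: T = 89, S = E(K, T) = 101; 111 ⊕ 101 = 10.
P2: T = 90, S = E(K, T) = 102; 81 ⊕ 102 = 55.
Blocks that differ from the original plaintext: P2.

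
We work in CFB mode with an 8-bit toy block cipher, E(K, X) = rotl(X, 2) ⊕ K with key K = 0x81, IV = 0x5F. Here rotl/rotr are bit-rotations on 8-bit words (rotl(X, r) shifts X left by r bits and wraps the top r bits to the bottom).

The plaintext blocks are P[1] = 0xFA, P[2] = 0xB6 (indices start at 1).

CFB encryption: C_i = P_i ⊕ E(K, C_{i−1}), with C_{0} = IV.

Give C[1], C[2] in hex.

C[1]: E(K, 0x5F) = 0xFC; 0xFA ⊕ 0xFC = 0x06.
C[2]: E(K, 0x06) = 0x99; 0xB6 ⊕ 0x99 = 0x2F.

C[1] = 0x06, C[2] = 0x2F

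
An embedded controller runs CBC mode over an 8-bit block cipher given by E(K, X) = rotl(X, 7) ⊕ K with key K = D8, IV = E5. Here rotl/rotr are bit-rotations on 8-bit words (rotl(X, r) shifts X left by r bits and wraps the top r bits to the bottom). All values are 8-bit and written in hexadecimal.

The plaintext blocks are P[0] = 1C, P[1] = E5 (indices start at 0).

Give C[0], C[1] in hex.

C[0] = 24, C[1] = 38

CBC encryption: C_i = E(K, P_i ⊕ C_{i−1}), with C_{−1} = IV.
C[0]: P[0] ⊕ E5 = F9; E(K, F9) = 24.
C[1]: P[1] ⊕ 24 = C1; E(K, C1) = 38.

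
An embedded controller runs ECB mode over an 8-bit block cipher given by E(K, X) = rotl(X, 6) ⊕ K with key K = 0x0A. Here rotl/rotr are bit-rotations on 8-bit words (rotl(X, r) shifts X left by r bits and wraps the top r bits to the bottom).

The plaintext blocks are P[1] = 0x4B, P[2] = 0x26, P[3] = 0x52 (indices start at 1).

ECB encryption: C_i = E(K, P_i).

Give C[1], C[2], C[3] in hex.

C[1]: E(K, 0x4B) = 0xD8.
C[2]: E(K, 0x26) = 0x83.
C[3]: E(K, 0x52) = 0x9E.

C[1] = 0xD8, C[2] = 0x83, C[3] = 0x9E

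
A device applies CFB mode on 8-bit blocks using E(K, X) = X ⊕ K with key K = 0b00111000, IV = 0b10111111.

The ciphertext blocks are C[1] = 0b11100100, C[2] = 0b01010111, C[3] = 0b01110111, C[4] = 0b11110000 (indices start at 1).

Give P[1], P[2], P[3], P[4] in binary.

P[1] = 0b01100011, P[2] = 0b10001011, P[3] = 0b00011000, P[4] = 0b10111111

CFB decryption: P_i = C_i ⊕ E(K, C_{i−1}), with C_{0} = IV.
P[1]: E(K, 0b10111111) = 0b10000111; 0b11100100 ⊕ 0b10000111 = 0b01100011.
P[2]: E(K, 0b11100100) = 0b11011100; 0b01010111 ⊕ 0b11011100 = 0b10001011.
P[3]: E(K, 0b01010111) = 0b01101111; 0b01110111 ⊕ 0b01101111 = 0b00011000.
P[4]: E(K, 0b01110111) = 0b01001111; 0b11110000 ⊕ 0b01001111 = 0b10111111.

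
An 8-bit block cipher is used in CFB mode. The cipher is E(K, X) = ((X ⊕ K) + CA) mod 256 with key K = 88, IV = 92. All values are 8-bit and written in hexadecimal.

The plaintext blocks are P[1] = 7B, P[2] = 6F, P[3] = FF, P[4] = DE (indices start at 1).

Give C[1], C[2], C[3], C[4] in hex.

C[1] = 9F, C[2] = 8E, C[3] = 2F, C[4] = AF

CFB encryption: C_i = P_i ⊕ E(K, C_{i−1}), with C_{0} = IV.
C[1]: E(K, 92) = E4; 7B ⊕ E4 = 9F.
C[2]: E(K, 9F) = E1; 6F ⊕ E1 = 8E.
C[3]: E(K, 8E) = D0; FF ⊕ D0 = 2F.
C[4]: E(K, 2F) = 71; DE ⊕ 71 = AF.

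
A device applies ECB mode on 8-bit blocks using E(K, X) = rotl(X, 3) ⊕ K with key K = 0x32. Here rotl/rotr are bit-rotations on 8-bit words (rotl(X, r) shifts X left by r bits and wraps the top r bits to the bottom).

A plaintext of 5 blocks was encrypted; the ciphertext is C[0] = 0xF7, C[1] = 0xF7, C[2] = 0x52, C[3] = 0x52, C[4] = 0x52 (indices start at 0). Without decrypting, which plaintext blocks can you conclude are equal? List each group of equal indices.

P[0] = P[1]; P[2] = P[3] = P[4]

ECB encrypts each block independently with the same key, so equal ciphertext blocks imply equal plaintext blocks.
C[0] = C[1] = 0xF7, so P[0] = P[1].
C[2] = C[3] = C[4] = 0x52, so P[2] = P[3] = P[4].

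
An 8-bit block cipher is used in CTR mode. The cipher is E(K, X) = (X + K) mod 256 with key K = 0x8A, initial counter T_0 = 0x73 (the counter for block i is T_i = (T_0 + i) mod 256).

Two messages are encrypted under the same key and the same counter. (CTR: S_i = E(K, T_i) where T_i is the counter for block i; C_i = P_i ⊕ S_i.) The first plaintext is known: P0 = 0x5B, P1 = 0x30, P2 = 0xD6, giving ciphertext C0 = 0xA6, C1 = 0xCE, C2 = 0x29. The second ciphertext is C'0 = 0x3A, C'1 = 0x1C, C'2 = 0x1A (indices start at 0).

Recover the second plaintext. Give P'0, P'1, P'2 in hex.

P'0 = 0xC7, P'1 = 0xE2, P'2 = 0xE5

In CTR with a reused counter, both messages share the same keystream S_i, so C_i ⊕ C'_i = P_i ⊕ P'_i and thus P'_i = P_i ⊕ C_i ⊕ C'_i.
P'0: 0x5B ⊕ 0xA6 ⊕ 0x3A = 0xC7.
P'1: 0x30 ⊕ 0xCE ⊕ 0x1C = 0xE2.
P'2: 0xD6 ⊕ 0x29 ⊕ 0x1A = 0xE5.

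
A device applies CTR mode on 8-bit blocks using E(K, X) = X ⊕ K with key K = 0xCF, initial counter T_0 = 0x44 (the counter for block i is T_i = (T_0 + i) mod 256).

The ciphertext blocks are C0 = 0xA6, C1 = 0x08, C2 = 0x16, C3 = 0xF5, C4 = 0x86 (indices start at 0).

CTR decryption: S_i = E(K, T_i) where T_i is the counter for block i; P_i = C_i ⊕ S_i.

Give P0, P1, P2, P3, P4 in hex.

P0: T = 0x44, S = E(K, T) = 0x8B; 0xA6 ⊕ 0x8B = 0x2D.
P1: T = 0x45, S = E(K, T) = 0x8A; 0x08 ⊕ 0x8A = 0x82.
P2: T = 0x46, S = E(K, T) = 0x89; 0x16 ⊕ 0x89 = 0x9F.
P3: T = 0x47, S = E(K, T) = 0x88; 0xF5 ⊕ 0x88 = 0x7D.
P4: T = 0x48, S = E(K, T) = 0x87; 0x86 ⊕ 0x87 = 0x01.

P0 = 0x2D, P1 = 0x82, P2 = 0x9F, P3 = 0x7D, P4 = 0x01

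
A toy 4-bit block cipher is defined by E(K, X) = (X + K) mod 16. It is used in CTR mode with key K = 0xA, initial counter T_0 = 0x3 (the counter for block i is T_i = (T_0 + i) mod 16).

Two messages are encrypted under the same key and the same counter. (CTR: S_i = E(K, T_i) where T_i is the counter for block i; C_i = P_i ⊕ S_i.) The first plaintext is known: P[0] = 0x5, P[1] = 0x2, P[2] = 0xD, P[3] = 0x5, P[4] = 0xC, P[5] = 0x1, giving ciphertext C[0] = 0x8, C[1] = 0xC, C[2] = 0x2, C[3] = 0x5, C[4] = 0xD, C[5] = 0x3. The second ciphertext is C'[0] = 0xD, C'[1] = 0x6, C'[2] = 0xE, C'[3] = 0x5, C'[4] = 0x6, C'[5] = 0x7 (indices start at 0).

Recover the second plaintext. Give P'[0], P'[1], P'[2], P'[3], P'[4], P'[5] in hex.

P'[0] = 0x0, P'[1] = 0x8, P'[2] = 0x1, P'[3] = 0x5, P'[4] = 0x7, P'[5] = 0x5

In CTR with a reused counter, both messages share the same keystream S_i, so C_i ⊕ C'_i = P_i ⊕ P'_i and thus P'_i = P_i ⊕ C_i ⊕ C'_i.
P'[0]: 0x5 ⊕ 0x8 ⊕ 0xD = 0x0.
P'[1]: 0x2 ⊕ 0xC ⊕ 0x6 = 0x8.
P'[2]: 0xD ⊕ 0x2 ⊕ 0xE = 0x1.
P'[3]: 0x5 ⊕ 0x5 ⊕ 0x5 = 0x5.
P'[4]: 0xC ⊕ 0xD ⊕ 0x6 = 0x7.
P'[5]: 0x1 ⊕ 0x3 ⊕ 0x7 = 0x5.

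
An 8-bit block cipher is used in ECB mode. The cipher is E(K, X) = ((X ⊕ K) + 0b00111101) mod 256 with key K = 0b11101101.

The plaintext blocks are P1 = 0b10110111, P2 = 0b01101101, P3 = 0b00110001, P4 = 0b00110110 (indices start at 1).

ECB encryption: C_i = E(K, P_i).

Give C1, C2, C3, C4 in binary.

C1: E(K, 0b10110111) = 0b10010111.
C2: E(K, 0b01101101) = 0b10111101.
C3: E(K, 0b00110001) = 0b00011001.
C4: E(K, 0b00110110) = 0b00011000.

C1 = 0b10010111, C2 = 0b10111101, C3 = 0b00011001, C4 = 0b00011000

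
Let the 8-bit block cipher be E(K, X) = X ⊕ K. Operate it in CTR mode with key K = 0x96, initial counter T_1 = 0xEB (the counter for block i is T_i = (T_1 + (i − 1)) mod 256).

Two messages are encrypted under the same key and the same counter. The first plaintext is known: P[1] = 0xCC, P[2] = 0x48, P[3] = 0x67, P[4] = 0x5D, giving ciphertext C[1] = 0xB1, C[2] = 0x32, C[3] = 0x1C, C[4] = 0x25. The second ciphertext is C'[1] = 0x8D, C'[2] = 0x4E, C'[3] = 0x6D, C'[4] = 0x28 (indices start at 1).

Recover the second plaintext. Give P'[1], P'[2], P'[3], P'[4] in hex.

In CTR with a reused counter, both messages share the same keystream S_i, so C_i ⊕ C'_i = P_i ⊕ P'_i and thus P'_i = P_i ⊕ C_i ⊕ C'_i.
P'[1]: 0xCC ⊕ 0xB1 ⊕ 0x8D = 0xF0.
P'[2]: 0x48 ⊕ 0x32 ⊕ 0x4E = 0x34.
P'[3]: 0x67 ⊕ 0x1C ⊕ 0x6D = 0x16.
P'[4]: 0x5D ⊕ 0x25 ⊕ 0x28 = 0x50.

P'[1] = 0xF0, P'[2] = 0x34, P'[3] = 0x16, P'[4] = 0x50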